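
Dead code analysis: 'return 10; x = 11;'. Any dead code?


statement follows a return and is unreachable
Dead: 'x = 11'


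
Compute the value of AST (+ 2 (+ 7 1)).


Evaluate inner: (+ 7 1) = 8
Evaluate root: (+ 2 8) = 10
Result: 10


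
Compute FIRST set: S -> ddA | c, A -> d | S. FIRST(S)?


Per alternative of S: FIRST(ddA) = {d}; FIRST(c) = {c}
FIRST(S) = {c, d}


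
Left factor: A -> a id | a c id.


Common prefix: 'a'
Factored: A -> a A', A' -> id | c id


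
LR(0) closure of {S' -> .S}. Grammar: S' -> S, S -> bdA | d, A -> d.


Start: S' -> .S
For each item with dot before a nonterminal B, add B -> .γ for every B-production
Closure: [S' -> .S, S -> .bdA, S -> .d]


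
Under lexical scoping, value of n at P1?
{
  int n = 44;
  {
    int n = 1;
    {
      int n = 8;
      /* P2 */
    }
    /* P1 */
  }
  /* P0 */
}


n declared in the same block as P1
n = 1


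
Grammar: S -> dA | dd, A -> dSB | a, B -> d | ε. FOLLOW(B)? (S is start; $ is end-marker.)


$ ∈ FOLLOW(S). For each A -> αBβ: add FIRST(β)\{ε} to FOLLOW(B); if β nullable, add FOLLOW(A).
FOLLOW(B) = {$, d}


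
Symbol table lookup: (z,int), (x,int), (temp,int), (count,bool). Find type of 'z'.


Lookup 'z' → type int


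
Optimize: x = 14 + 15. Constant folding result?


14 + 15 = 29 at compile time
Optimized: x = 29


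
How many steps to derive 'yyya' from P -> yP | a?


Derivation: P => yP => yyP => yyyP => yyya
Steps: 4


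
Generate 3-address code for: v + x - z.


Break into single-operator statements:
t1 = v + x
t2 = t1 - z


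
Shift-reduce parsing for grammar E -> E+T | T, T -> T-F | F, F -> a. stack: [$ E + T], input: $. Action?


handle 'E+T' on top; lookahead ∈ FOLLOW(E) = {+, $}
Action: reduce (E -> E+T)


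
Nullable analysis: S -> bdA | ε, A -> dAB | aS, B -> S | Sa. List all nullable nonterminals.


A nonterminal is nullable iff some alternative derives ε (directly, or every symbol in it is nullable)
Nullable: {B, S}


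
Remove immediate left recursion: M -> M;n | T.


Left-recursive alternatives: M;n; non-recursive: T
Introduce M': M -> TM', M' -> ;nM' | ε


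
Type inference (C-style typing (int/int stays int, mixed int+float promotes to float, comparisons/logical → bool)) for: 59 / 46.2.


Operand types: int / float
Rule: mixed int/float promotes to float; int/int stays int
Result type: float


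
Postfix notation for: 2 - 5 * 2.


* has higher precedence, evaluate 5*2 first
Postfix: 2 5 2 * -


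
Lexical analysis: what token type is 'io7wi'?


Pattern: letter/underscore followed by alphanumerics, not a keyword
Type: IDENTIFIER


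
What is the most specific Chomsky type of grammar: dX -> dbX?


LHS has context (more than one symbol) and |LHS| ≤ |RHS|
Classification: Type 1 (Context-Sensitive)


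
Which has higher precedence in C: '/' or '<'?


'/' is multiplicative (level 10); '<' is relational (level 7)
Higher level binds tighter
'/' has higher precedence than '<'


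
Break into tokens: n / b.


Scan left to right, longest-match per lexeme
Tokens: ID(n), OP(/), ID(b)


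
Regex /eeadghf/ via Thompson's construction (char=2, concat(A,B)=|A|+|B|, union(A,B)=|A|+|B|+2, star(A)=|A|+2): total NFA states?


Syntax tree has 7 char leaf(s), 0 union(s), 0 star(s)
chars contribute 7×2 = 14; each union adds +2; each star adds +2
Total: 14 + 0 + 0 = 14 states


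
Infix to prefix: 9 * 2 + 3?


left-to-right (same/higher precedence on left): tree is (+ (* 9 2) 3)
Prefix: + * 9 2 3


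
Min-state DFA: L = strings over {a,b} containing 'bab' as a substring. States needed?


KMP-style automaton: 3 progress states + 1 absorbing accept = 4
Minimal DFA: 4 states


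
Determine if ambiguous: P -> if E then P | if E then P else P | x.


dangling else: 'if E then if E then x else x' parses two ways
Ambiguous


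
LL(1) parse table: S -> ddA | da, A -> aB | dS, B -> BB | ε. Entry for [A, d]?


For [A, d]: 'd' ∈ FIRST(dS)
Entry: A -> dS


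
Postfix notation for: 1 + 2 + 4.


Left to right (same or higher precedence on left)
Postfix: 1 2 + 4 +


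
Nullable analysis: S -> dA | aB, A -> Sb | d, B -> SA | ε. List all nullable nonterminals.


A nonterminal is nullable iff some alternative derives ε (directly, or every symbol in it is nullable)
Nullable: {B}


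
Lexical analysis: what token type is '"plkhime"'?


Pattern: double-quoted sequence
Type: STRING_LITERAL


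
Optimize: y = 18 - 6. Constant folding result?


18 - 6 = 12 at compile time
Optimized: y = 12


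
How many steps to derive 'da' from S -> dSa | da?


Derivation: S => da
Steps: 1


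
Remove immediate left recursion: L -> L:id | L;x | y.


Left-recursive alternatives: L:id, L;x; non-recursive: y
Introduce L': L -> yL', L' -> :idL' | ;xL' | ε


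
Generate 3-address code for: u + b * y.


Break into single-operator statements:
t1 = b * y
t2 = u + t1


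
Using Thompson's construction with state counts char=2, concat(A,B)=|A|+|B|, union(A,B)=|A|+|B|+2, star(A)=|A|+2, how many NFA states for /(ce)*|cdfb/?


Syntax tree has 6 char leaf(s), 1 union(s), 1 star(s)
chars contribute 6×2 = 12; each union adds +2; each star adds +2
Total: 12 + 2 + 2 = 16 states


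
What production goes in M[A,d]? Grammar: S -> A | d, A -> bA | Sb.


For [A, d]: 'd' ∈ FIRST(Sb)
Entry: A -> Sb


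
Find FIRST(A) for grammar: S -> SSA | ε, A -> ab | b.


Per alternative of A: FIRST(ab) = {a}; FIRST(b) = {b}
FIRST(A) = {a, b}


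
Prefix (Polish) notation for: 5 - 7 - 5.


left-to-right (same/higher precedence on left): tree is (- (- 5 7) 5)
Prefix: - - 5 7 5


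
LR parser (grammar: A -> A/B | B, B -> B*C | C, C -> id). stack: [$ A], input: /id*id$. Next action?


shift '/' to continue A -> A/B
Action: shift


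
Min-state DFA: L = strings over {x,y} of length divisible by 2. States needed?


Track length mod 2: states 0..1, accept at 0
Minimal DFA: 2 states


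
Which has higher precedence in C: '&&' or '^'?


'^' is bitwise XOR (level 4); '&&' is logical AND (level 2)
Higher level binds tighter
'^' has higher precedence than '&&'


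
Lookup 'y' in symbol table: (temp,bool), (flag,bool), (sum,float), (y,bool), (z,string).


Lookup 'y' → type bool


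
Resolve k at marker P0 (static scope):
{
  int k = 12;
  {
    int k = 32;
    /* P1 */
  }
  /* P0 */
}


k declared in the same block as P0
k = 12


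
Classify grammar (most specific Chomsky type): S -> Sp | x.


Left-linear: every RHS is a terminal or one nonterminal followed by a terminal
Classification: Type 3 (Regular)


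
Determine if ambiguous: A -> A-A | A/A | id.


'id-id/id' has two parse trees (no precedence encoded between - and /)
Ambiguous


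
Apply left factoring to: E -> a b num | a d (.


Common prefix: 'a'
Factored: E -> a E', E' -> b num | d (


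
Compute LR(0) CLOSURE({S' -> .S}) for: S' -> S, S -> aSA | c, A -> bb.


Start: S' -> .S
For each item with dot before a nonterminal B, add B -> .γ for every B-production
Closure: [S' -> .S, S -> .aSA, S -> .c]


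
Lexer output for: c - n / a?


Scan left to right, longest-match per lexeme
Tokens: ID(c), OP(-), ID(n), OP(/), ID(a)


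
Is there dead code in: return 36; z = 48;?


statement follows a return and is unreachable
Dead: 'z = 48'


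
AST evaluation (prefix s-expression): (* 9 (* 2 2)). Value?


Evaluate inner: (* 2 2) = 4
Evaluate root: (* 9 4) = 36
Result: 36


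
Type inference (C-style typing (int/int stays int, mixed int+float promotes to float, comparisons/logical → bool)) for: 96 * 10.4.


Operand types: int * float
Rule: mixed int/float promotes to float; int/int stays int
Result type: float


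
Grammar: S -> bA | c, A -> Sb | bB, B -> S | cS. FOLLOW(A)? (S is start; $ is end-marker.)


$ ∈ FOLLOW(S). For each A -> αBβ: add FIRST(β)\{ε} to FOLLOW(B); if β nullable, add FOLLOW(A).
FOLLOW(A) = {$, b}


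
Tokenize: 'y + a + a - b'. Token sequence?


Scan left to right, longest-match per lexeme
Tokens: ID(y), OP(+), ID(a), OP(+), ID(a), OP(-), ID(b)


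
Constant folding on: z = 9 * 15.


9 * 15 = 135 at compile time
Optimized: z = 135


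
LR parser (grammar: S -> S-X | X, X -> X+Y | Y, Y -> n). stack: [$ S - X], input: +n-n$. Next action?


'+' can extend X; shift to build X -> X+Y
Action: shift


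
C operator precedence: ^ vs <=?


'<=' is relational (level 7); '^' is bitwise XOR (level 4)
Higher level binds tighter
'<=' has higher precedence than '^'


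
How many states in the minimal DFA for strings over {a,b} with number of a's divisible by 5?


Track (count of a) mod 5: states 0..4, accept at 0
Minimal DFA: 5 states


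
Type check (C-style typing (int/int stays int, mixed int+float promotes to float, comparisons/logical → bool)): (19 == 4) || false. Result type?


Operand types: bool || bool
Rule: logical operators take bool operands and yield bool
Result type: bool


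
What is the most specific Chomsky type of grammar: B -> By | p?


Left-linear: every RHS is a terminal or one nonterminal followed by a terminal
Classification: Type 3 (Regular)


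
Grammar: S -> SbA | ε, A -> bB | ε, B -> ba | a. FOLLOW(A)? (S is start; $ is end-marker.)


$ ∈ FOLLOW(S). For each A -> αBβ: add FIRST(β)\{ε} to FOLLOW(B); if β nullable, add FOLLOW(A).
FOLLOW(A) = {$, b}


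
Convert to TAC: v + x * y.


Break into single-operator statements:
t1 = x * y
t2 = v + t1


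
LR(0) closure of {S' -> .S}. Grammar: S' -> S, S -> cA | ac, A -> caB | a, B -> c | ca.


Start: S' -> .S
For each item with dot before a nonterminal B, add B -> .γ for every B-production
Closure: [S' -> .S, S -> .cA, S -> .ac]


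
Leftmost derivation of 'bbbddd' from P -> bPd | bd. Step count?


Derivation: P => bPd => bbPdd => bbbddd
Steps: 3


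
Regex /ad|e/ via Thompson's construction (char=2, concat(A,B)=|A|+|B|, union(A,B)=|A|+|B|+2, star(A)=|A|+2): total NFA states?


Syntax tree has 3 char leaf(s), 1 union(s), 0 star(s)
chars contribute 3×2 = 6; each union adds +2; each star adds +2
Total: 6 + 2 + 0 = 8 states


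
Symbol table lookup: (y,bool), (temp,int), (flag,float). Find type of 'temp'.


Lookup 'temp' → type int


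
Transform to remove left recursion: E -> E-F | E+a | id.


Left-recursive alternatives: E-F, E+a; non-recursive: id
Introduce E': E -> idE', E' -> -FE' | +aE' | ε


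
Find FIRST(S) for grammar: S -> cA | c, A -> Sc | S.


Per alternative of S: FIRST(cA) = {c}; FIRST(c) = {c}
FIRST(S) = {c}


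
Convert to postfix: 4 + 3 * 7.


* has higher precedence, evaluate 3*7 first
Postfix: 4 3 7 * +


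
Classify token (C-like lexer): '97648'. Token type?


Pattern: digits only
Type: INTEGER_LITERAL


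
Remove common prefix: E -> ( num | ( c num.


Common prefix: '('
Factored: E -> ( E', E' -> num | c num


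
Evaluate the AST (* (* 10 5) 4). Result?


Evaluate inner: (* 10 5) = 50
Evaluate root: (* 50 4) = 200
Result: 200


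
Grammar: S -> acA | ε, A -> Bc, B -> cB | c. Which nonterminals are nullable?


A nonterminal is nullable iff some alternative derives ε (directly, or every symbol in it is nullable)
Nullable: {S}


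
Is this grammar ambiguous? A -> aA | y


right-linear, alternatives start with distinct terminals 'a' vs 'y': unique leftmost derivation
Unambiguous


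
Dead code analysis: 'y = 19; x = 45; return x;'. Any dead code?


y is assigned but never read
Dead: 'y = 19'


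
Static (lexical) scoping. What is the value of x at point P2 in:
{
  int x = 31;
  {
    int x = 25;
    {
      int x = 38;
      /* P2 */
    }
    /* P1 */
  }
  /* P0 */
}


x declared in the same block as P2
x = 38


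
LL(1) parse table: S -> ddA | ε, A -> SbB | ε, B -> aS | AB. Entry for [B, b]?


For [B, b]: 'b' ∈ FIRST(AB)
Entry: B -> AB


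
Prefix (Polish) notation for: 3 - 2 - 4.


left-to-right (same/higher precedence on left): tree is (- (- 3 2) 4)
Prefix: - - 3 2 4


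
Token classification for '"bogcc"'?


Pattern: double-quoted sequence
Type: STRING_LITERAL


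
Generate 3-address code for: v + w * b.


Break into single-operator statements:
t1 = w * b
t2 = v + t1


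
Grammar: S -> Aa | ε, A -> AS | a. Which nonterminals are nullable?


A nonterminal is nullable iff some alternative derives ε (directly, or every symbol in it is nullable)
Nullable: {S}


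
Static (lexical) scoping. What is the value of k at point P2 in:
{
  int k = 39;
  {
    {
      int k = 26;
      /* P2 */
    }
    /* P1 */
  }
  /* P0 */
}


k declared in the same block as P2
k = 26


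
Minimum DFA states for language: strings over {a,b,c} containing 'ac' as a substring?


KMP-style automaton: 2 progress states + 1 absorbing accept = 3
Minimal DFA: 3 states


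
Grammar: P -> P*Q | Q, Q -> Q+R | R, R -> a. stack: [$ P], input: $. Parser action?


start symbol P on stack, input exhausted
Action: accept


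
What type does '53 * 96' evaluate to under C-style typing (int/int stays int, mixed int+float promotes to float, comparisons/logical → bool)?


Operand types: int * int
Rule: mixed int/float promotes to float; int/int stays int
Result type: int


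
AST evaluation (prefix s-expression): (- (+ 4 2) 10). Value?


Evaluate inner: (+ 4 2) = 6
Evaluate root: (- 6 10) = -4
Result: -4


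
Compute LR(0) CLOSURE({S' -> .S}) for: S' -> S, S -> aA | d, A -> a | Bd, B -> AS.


Start: S' -> .S
For each item with dot before a nonterminal B, add B -> .γ for every B-production
Closure: [S' -> .S, S -> .aA, S -> .d]


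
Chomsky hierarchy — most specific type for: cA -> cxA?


LHS has context (more than one symbol) and |LHS| ≤ |RHS|
Classification: Type 1 (Context-Sensitive)


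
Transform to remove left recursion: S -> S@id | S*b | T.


Left-recursive alternatives: S@id, S*b; non-recursive: T
Introduce S': S -> TS', S' -> @idS' | *bS' | ε


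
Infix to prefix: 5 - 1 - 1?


left-to-right (same/higher precedence on left): tree is (- (- 5 1) 1)
Prefix: - - 5 1 1


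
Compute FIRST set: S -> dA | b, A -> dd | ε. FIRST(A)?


Per alternative of A: FIRST(dd) = {d}; FIRST(ε) = {ε}
FIRST(A) = {d, ε}


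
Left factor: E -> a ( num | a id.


Common prefix: 'a'
Factored: E -> a E', E' -> ( num | id


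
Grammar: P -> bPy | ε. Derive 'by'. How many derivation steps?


Derivation: P => bPy => by
Steps: 2


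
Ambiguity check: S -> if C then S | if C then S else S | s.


dangling else: 'if C then if C then s else s' parses two ways
Ambiguous


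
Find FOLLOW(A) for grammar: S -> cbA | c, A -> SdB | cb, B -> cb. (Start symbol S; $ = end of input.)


$ ∈ FOLLOW(S). For each A -> αBβ: add FIRST(β)\{ε} to FOLLOW(B); if β nullable, add FOLLOW(A).
FOLLOW(A) = {$, d}


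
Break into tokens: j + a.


Scan left to right, longest-match per lexeme
Tokens: ID(j), OP(+), ID(a)


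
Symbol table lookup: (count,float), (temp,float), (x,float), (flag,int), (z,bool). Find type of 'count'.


Lookup 'count' → type float


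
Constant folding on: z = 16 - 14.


16 - 14 = 2 at compile time
Optimized: z = 2


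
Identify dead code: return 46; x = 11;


statement follows a return and is unreachable
Dead: 'x = 11'


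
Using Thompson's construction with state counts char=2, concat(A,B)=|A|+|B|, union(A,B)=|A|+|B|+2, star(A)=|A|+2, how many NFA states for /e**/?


Syntax tree has 1 char leaf(s), 0 union(s), 2 star(s)
chars contribute 1×2 = 2; each union adds +2; each star adds +2
Total: 2 + 0 + 4 = 6 states


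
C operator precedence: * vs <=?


'*' is multiplicative (level 10); '<=' is relational (level 7)
Higher level binds tighter
'*' has higher precedence than '<='


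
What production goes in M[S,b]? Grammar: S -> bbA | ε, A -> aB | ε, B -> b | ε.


For [S, b]: 'b' ∈ FIRST(bbA)
Entry: S -> bbA


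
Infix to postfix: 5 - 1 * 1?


* has higher precedence, evaluate 1*1 first
Postfix: 5 1 1 * -


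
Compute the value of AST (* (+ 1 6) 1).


Evaluate inner: (+ 1 6) = 7
Evaluate root: (* 7 1) = 7
Result: 7


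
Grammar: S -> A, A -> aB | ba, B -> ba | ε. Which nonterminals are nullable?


A nonterminal is nullable iff some alternative derives ε (directly, or every symbol in it is nullable)
Nullable: {B}


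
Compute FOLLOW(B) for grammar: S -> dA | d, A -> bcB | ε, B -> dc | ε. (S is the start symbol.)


$ ∈ FOLLOW(S). For each A -> αBβ: add FIRST(β)\{ε} to FOLLOW(B); if β nullable, add FOLLOW(A).
FOLLOW(B) = {$}


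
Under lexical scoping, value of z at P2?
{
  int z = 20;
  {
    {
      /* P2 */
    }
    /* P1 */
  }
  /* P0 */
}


P2's block does not declare z; resolves to the enclosing declaration at depth 0
z = 20


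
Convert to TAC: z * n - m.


Break into single-operator statements:
t1 = z * n
t2 = t1 - m


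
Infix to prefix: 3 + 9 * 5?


'*' binds tighter: tree is (+ 3 (* 9 5))
Prefix: + 3 * 9 5


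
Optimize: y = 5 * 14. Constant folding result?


5 * 14 = 70 at compile time
Optimized: y = 70


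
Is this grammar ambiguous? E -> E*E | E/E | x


'x*x/x' has two parse trees (no precedence encoded between * and /)
Ambiguous


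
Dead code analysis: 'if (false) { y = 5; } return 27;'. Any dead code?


condition is constant false, so the whole block is unreachable
Dead: 'if (false) { y = 5; }'


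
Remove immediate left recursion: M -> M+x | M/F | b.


Left-recursive alternatives: M+x, M/F; non-recursive: b
Introduce M': M -> bM', M' -> +xM' | /FM' | ε


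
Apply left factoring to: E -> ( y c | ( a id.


Common prefix: '('
Factored: E -> ( E', E' -> y c | a id


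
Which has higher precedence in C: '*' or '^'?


'*' is multiplicative (level 10); '^' is bitwise XOR (level 4)
Higher level binds tighter
'*' has higher precedence than '^'


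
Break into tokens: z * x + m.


Scan left to right, longest-match per lexeme
Tokens: ID(z), OP(*), ID(x), OP(+), ID(m)


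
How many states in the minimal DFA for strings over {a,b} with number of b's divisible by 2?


Track (count of b) mod 2: states 0..1, accept at 0
Minimal DFA: 2 states


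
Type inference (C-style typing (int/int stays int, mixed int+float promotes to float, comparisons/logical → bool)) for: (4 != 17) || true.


Operand types: bool || bool
Rule: logical operators take bool operands and yield bool
Result type: bool


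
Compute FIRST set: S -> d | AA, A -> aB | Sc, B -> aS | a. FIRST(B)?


Per alternative of B: FIRST(aS) = {a}; FIRST(a) = {a}
FIRST(B) = {a}


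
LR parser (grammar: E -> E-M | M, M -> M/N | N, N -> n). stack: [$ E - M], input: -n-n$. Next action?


handle 'E-M' on top; lookahead ∈ FOLLOW(E) = {-, $}
Action: reduce (E -> E-M)


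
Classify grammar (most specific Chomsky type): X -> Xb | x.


Left-linear: every RHS is a terminal or one nonterminal followed by a terminal
Classification: Type 3 (Regular)


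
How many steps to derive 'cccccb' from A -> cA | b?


Derivation: A => cA => ccA => cccA => ccccA => cccccA => cccccb
Steps: 6


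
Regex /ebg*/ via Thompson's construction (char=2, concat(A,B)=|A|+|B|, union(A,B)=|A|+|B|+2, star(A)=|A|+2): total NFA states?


Syntax tree has 3 char leaf(s), 0 union(s), 1 star(s)
chars contribute 3×2 = 6; each union adds +2; each star adds +2
Total: 6 + 0 + 2 = 8 states


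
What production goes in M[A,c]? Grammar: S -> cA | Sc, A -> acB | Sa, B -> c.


For [A, c]: 'c' ∈ FIRST(Sa)
Entry: A -> Sa


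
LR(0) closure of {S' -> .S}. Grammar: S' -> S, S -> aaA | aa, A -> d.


Start: S' -> .S
For each item with dot before a nonterminal B, add B -> .γ for every B-production
Closure: [S' -> .S, S -> .aaA, S -> .aa]


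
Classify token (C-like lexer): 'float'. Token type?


Pattern: reserved word
Type: KEYWORD


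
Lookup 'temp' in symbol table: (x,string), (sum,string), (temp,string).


Lookup 'temp' → type string


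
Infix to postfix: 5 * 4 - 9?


Left to right (same or higher precedence on left)
Postfix: 5 4 * 9 -


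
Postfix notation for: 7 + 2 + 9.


Left to right (same or higher precedence on left)
Postfix: 7 2 + 9 +


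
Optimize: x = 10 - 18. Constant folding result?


10 - 18 = -8 at compile time
Optimized: x = -8


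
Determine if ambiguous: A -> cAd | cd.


balanced c^n…d^n: each string has a unique parse
Unambiguous


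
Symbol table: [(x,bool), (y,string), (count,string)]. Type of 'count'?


Lookup 'count' → type string


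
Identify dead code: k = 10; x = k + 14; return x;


k is read by x's definition; x is returned
No dead code


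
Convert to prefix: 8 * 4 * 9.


left-to-right (same/higher precedence on left): tree is (* (* 8 4) 9)
Prefix: * * 8 4 9


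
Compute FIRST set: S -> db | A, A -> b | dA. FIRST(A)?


Per alternative of A: FIRST(b) = {b}; FIRST(dA) = {d}
FIRST(A) = {b, d}


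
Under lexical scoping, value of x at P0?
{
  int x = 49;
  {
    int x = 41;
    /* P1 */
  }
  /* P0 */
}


x declared in the same block as P0
x = 49


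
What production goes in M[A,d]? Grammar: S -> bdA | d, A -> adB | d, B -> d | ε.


For [A, d]: 'd' ∈ FIRST(d)
Entry: A -> d


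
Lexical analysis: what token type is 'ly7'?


Pattern: letter/underscore followed by alphanumerics, not a keyword
Type: IDENTIFIER


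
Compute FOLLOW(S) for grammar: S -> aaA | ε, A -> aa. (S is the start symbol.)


$ ∈ FOLLOW(S). For each A -> αBβ: add FIRST(β)\{ε} to FOLLOW(B); if β nullable, add FOLLOW(A).
FOLLOW(S) = {$}


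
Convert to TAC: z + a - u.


Break into single-operator statements:
t1 = z + a
t2 = t1 - u


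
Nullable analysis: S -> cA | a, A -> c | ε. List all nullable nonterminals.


A nonterminal is nullable iff some alternative derives ε (directly, or every symbol in it is nullable)
Nullable: {A}


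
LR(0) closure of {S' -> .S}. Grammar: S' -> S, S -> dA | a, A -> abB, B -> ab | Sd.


Start: S' -> .S
For each item with dot before a nonterminal B, add B -> .γ for every B-production
Closure: [S' -> .S, S -> .dA, S -> .a]


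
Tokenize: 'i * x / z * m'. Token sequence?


Scan left to right, longest-match per lexeme
Tokens: ID(i), OP(*), ID(x), OP(/), ID(z), OP(*), ID(m)


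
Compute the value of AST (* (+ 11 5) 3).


Evaluate inner: (+ 11 5) = 16
Evaluate root: (* 16 3) = 48
Result: 48


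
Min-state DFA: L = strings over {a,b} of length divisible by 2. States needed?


Track length mod 2: states 0..1, accept at 0
Minimal DFA: 2 states


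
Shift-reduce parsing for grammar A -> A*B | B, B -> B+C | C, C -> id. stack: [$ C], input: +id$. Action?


'C' (not preceded by B+) is the handle for B -> C
Action: reduce (B -> C)


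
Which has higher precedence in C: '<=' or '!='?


'<=' is relational (level 7); '!=' is equality (level 6)
Higher level binds tighter
'<=' has higher precedence than '!='


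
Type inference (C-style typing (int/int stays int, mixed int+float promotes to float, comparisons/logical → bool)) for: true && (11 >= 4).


Operand types: bool && bool
Rule: logical operators take bool operands and yield bool
Result type: bool


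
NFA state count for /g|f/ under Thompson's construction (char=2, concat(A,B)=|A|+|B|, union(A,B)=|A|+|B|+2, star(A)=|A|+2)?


Syntax tree has 2 char leaf(s), 1 union(s), 0 star(s)
chars contribute 2×2 = 4; each union adds +2; each star adds +2
Total: 4 + 2 + 0 = 6 states


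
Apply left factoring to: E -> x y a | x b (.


Common prefix: 'x'
Factored: E -> x E', E' -> y a | b (


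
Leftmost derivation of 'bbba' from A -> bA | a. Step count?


Derivation: A => bA => bbA => bbbA => bbba
Steps: 4


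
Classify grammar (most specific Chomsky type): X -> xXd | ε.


Single nonterminal LHS, but x^n d^n is not regular
Classification: Type 2 (Context-Free)


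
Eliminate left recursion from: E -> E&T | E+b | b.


Left-recursive alternatives: E&T, E+b; non-recursive: b
Introduce E': E -> bE', E' -> &TE' | +bE' | ε


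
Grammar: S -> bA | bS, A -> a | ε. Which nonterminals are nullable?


A nonterminal is nullable iff some alternative derives ε (directly, or every symbol in it is nullable)
Nullable: {A}


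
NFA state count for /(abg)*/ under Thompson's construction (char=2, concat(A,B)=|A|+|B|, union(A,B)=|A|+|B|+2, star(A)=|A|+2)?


Syntax tree has 3 char leaf(s), 0 union(s), 1 star(s)
chars contribute 3×2 = 6; each union adds +2; each star adds +2
Total: 6 + 0 + 2 = 8 states


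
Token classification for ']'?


Pattern: delimiter/punctuation
Type: PUNCTUATION


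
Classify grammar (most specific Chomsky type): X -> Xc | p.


Left-linear: every RHS is a terminal or one nonterminal followed by a terminal
Classification: Type 3 (Regular)


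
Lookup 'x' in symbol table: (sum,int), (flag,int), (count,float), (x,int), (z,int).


Lookup 'x' → type int


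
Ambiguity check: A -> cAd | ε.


balanced c^n…d^n: each string has a unique parse
Unambiguous


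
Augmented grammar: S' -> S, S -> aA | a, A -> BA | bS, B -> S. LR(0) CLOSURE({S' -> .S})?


Start: S' -> .S
For each item with dot before a nonterminal B, add B -> .γ for every B-production
Closure: [S' -> .S, S -> .aA, S -> .a]


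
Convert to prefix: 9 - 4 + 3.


left-to-right (same/higher precedence on left): tree is (+ (- 9 4) 3)
Prefix: + - 9 4 3


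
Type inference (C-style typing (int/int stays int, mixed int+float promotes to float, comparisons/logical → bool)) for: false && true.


Operand types: bool && bool
Rule: logical operators take bool operands and yield bool
Result type: bool


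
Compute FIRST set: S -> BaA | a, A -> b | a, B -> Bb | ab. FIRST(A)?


Per alternative of A: FIRST(b) = {b}; FIRST(a) = {a}
FIRST(A) = {a, b}


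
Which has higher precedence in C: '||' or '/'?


'/' is multiplicative (level 10); '||' is logical OR (level 1)
Higher level binds tighter
'/' has higher precedence than '||'


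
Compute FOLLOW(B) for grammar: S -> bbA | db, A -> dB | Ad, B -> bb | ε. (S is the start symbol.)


$ ∈ FOLLOW(S). For each A -> αBβ: add FIRST(β)\{ε} to FOLLOW(B); if β nullable, add FOLLOW(A).
FOLLOW(B) = {$, d}


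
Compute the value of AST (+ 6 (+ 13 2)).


Evaluate inner: (+ 13 2) = 15
Evaluate root: (+ 6 15) = 21
Result: 21


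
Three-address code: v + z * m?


Break into single-operator statements:
t1 = z * m
t2 = v + t1


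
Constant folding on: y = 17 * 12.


17 * 12 = 204 at compile time
Optimized: y = 204


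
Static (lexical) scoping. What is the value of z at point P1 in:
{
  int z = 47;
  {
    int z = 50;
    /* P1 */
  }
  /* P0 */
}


z declared in the same block as P1
z = 50


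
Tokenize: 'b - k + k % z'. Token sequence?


Scan left to right, longest-match per lexeme
Tokens: ID(b), OP(-), ID(k), OP(+), ID(k), OP(%), ID(z)


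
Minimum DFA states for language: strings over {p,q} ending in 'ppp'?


Track the longest suffix of input matching a prefix of 'ppp': 4 classes (prefixes of length 0..3)
Minimal DFA: 4 states


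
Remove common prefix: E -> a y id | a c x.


Common prefix: 'a'
Factored: E -> a E', E' -> y id | c x


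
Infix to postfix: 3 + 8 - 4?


Left to right (same or higher precedence on left)
Postfix: 3 8 + 4 -


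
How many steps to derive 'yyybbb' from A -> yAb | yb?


Derivation: A => yAb => yyAbb => yyybbb
Steps: 3


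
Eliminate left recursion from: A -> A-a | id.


Left-recursive alternatives: A-a; non-recursive: id
Introduce A': A -> idA', A' -> -aA' | ε


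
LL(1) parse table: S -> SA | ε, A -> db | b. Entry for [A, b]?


For [A, b]: 'b' ∈ FIRST(b)
Entry: A -> b


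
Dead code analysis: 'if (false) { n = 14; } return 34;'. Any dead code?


condition is constant false, so the whole block is unreachable
Dead: 'if (false) { n = 14; }'


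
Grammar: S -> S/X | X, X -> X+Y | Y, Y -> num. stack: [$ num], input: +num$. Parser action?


'num' on top is the handle for Y -> num
Action: reduce (Y -> num)


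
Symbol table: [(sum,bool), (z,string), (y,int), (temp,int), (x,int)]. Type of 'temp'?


Lookup 'temp' → type int


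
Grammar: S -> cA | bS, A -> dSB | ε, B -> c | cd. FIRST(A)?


Per alternative of A: FIRST(dSB) = {d}; FIRST(ε) = {ε}
FIRST(A) = {d, ε}


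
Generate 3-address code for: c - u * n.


Break into single-operator statements:
t1 = u * n
t2 = c - t1


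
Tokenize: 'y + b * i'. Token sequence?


Scan left to right, longest-match per lexeme
Tokens: ID(y), OP(+), ID(b), OP(*), ID(i)


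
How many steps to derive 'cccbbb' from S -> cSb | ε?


Derivation: S => cSb => ccSbb => cccSbbb => cccbbb
Steps: 4


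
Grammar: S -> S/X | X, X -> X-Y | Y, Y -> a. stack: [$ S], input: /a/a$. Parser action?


shift '/' to continue S -> S/X
Action: shift


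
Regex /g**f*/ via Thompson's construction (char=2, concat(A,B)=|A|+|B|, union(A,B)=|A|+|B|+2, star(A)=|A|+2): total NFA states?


Syntax tree has 2 char leaf(s), 0 union(s), 3 star(s)
chars contribute 2×2 = 4; each union adds +2; each star adds +2
Total: 4 + 0 + 6 = 10 states


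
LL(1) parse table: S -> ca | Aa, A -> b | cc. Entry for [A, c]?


For [A, c]: 'c' ∈ FIRST(cc)
Entry: A -> cc


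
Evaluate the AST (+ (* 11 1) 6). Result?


Evaluate inner: (* 11 1) = 11
Evaluate root: (+ 11 6) = 17
Result: 17


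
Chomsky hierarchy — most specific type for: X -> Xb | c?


Left-linear: every RHS is a terminal or one nonterminal followed by a terminal
Classification: Type 3 (Regular)


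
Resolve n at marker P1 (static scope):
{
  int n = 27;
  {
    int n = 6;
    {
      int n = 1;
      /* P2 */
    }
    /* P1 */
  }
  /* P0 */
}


n declared in the same block as P1
n = 6


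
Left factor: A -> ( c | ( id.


Common prefix: '('
Factored: A -> ( A', A' -> c | id


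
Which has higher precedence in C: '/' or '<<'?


'/' is multiplicative (level 10); '<<' is shift (level 8)
Higher level binds tighter
'/' has higher precedence than '<<'


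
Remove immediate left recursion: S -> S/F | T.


Left-recursive alternatives: S/F; non-recursive: T
Introduce S': S -> TS', S' -> /FS' | ε


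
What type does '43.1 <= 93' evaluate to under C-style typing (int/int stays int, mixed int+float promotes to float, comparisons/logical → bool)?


Operand types: float <= int
Rule: comparison yields bool
Result type: bool


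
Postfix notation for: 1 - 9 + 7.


Left to right (same or higher precedence on left)
Postfix: 1 9 - 7 +


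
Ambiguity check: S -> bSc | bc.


balanced b^n…c^n: each string has a unique parse
Unambiguous


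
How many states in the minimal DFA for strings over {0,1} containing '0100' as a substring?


KMP-style automaton: 4 progress states + 1 absorbing accept = 5
Minimal DFA: 5 states


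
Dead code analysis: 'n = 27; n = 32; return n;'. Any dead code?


first assignment to n is overwritten before any read
Dead: 'n = 27'


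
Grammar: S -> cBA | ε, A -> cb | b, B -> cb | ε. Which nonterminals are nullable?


A nonterminal is nullable iff some alternative derives ε (directly, or every symbol in it is nullable)
Nullable: {B, S}


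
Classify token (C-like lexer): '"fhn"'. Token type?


Pattern: double-quoted sequence
Type: STRING_LITERAL


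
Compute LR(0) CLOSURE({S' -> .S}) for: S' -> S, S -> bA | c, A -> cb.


Start: S' -> .S
For each item with dot before a nonterminal B, add B -> .γ for every B-production
Closure: [S' -> .S, S -> .bA, S -> .c]


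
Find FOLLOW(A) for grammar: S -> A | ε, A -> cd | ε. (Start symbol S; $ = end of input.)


$ ∈ FOLLOW(S). For each A -> αBβ: add FIRST(β)\{ε} to FOLLOW(B); if β nullable, add FOLLOW(A).
FOLLOW(A) = {$}


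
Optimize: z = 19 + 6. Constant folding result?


19 + 6 = 25 at compile time
Optimized: z = 25


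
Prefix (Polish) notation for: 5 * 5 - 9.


left-to-right (same/higher precedence on left): tree is (- (* 5 5) 9)
Prefix: - * 5 5 9


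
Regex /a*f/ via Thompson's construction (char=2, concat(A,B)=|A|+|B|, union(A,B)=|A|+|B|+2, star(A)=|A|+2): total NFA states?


Syntax tree has 2 char leaf(s), 0 union(s), 1 star(s)
chars contribute 2×2 = 4; each union adds +2; each star adds +2
Total: 4 + 0 + 2 = 6 states


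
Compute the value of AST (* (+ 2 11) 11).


Evaluate inner: (+ 2 11) = 13
Evaluate root: (* 13 11) = 143
Result: 143


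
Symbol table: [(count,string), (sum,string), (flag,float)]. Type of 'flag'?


Lookup 'flag' → type float


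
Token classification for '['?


Pattern: delimiter/punctuation
Type: PUNCTUATION


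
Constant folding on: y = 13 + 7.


13 + 7 = 20 at compile time
Optimized: y = 20


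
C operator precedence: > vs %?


'%' is multiplicative (level 10); '>' is relational (level 7)
Higher level binds tighter
'%' has higher precedence than '>'


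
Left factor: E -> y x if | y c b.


Common prefix: 'y'
Factored: E -> y E', E' -> x if | c b


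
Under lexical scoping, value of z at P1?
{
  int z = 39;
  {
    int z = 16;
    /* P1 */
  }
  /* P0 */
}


z declared in the same block as P1
z = 16


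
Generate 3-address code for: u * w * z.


Break into single-operator statements:
t1 = u * w
t2 = t1 * z


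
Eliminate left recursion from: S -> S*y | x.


Left-recursive alternatives: S*y; non-recursive: x
Introduce S': S -> xS', S' -> *yS' | ε


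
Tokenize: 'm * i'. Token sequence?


Scan left to right, longest-match per lexeme
Tokens: ID(m), OP(*), ID(i)


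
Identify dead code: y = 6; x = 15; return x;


y is assigned but never read
Dead: 'y = 6'


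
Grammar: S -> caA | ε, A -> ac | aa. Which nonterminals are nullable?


A nonterminal is nullable iff some alternative derives ε (directly, or every symbol in it is nullable)
Nullable: {S}


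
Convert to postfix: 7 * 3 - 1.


Left to right (same or higher precedence on left)
Postfix: 7 3 * 1 -


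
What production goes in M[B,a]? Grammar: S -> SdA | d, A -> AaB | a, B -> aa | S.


For [B, a]: 'a' ∈ FIRST(aa)
Entry: B -> aa


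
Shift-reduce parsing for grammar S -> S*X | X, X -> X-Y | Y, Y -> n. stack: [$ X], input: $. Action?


lookahead ∉ {-} so X won't extend; reduce S -> X
Action: reduce (S -> X)


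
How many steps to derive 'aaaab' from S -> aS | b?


Derivation: S => aS => aaS => aaaS => aaaaS => aaaab
Steps: 5


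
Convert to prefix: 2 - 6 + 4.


left-to-right (same/higher precedence on left): tree is (+ (- 2 6) 4)
Prefix: + - 2 6 4


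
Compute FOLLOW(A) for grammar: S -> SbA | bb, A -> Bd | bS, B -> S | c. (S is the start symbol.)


$ ∈ FOLLOW(S). For each A -> αBβ: add FIRST(β)\{ε} to FOLLOW(B); if β nullable, add FOLLOW(A).
FOLLOW(A) = {$, b, d}


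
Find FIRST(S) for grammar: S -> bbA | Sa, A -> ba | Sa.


Per alternative of S: FIRST(bbA) = {b}; FIRST(Sa) = {b}
FIRST(S) = {b}


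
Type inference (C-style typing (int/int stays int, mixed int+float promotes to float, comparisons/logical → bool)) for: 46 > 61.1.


Operand types: int > float
Rule: comparison yields bool
Result type: bool


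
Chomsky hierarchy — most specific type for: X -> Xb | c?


Left-linear: every RHS is a terminal or one nonterminal followed by a terminal
Classification: Type 3 (Regular)


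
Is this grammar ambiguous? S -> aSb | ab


balanced a^n…b^n: each string has a unique parse
Unambiguous


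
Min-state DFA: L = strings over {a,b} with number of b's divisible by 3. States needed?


Track (count of b) mod 3: states 0..2, accept at 0
Minimal DFA: 3 states


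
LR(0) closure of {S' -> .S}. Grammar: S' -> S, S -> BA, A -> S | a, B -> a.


Start: S' -> .S
For each item with dot before a nonterminal B, add B -> .γ for every B-production
Closure: [S' -> .S, S -> .BA, B -> .a]


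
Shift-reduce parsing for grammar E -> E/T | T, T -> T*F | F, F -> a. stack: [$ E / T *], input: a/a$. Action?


no handle; shift 'a'
Action: shift


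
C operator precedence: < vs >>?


'>>' is shift (level 8); '<' is relational (level 7)
Higher level binds tighter
'>>' has higher precedence than '<'


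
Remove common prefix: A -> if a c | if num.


Common prefix: 'if'
Factored: A -> if A', A' -> a c | num


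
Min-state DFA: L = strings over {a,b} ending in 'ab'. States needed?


Track the longest suffix of input matching a prefix of 'ab': 3 classes (prefixes of length 0..2)
Minimal DFA: 3 states


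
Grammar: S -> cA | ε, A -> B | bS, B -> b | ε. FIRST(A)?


Per alternative of A: FIRST(B) = {b, ε}; FIRST(bS) = {b}
FIRST(A) = {b, ε}


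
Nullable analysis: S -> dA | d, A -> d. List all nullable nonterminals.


A nonterminal is nullable iff some alternative derives ε (directly, or every symbol in it is nullable)
Nullable: {}


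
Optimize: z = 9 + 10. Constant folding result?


9 + 10 = 19 at compile time
Optimized: z = 19


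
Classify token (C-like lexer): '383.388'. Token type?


Pattern: digits with a decimal point
Type: FLOAT_LITERAL


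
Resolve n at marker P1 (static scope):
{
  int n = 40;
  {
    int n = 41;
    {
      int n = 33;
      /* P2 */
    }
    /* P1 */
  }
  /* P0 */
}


n declared in the same block as P1
n = 41


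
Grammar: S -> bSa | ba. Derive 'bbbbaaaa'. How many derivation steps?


Derivation: S => bSa => bbSaa => bbbSaaa => bbbbaaaa
Steps: 4


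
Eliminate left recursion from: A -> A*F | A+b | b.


Left-recursive alternatives: A*F, A+b; non-recursive: b
Introduce A': A -> bA', A' -> *FA' | +bA' | ε


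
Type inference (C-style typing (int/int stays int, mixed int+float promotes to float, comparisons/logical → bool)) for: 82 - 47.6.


Operand types: int - float
Rule: mixed int/float promotes to float; int/int stays int
Result type: float


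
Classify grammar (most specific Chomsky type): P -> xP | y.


Right-linear: every RHS is a terminal or a terminal followed by one nonterminal
Classification: Type 3 (Regular)


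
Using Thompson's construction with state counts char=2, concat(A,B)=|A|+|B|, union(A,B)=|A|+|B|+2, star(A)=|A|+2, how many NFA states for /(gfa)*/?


Syntax tree has 3 char leaf(s), 0 union(s), 1 star(s)
chars contribute 3×2 = 6; each union adds +2; each star adds +2
Total: 6 + 0 + 2 = 8 states


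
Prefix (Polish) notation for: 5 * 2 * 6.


left-to-right (same/higher precedence on left): tree is (* (* 5 2) 6)
Prefix: * * 5 2 6


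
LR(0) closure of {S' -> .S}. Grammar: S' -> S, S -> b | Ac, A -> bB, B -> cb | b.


Start: S' -> .S
For each item with dot before a nonterminal B, add B -> .γ for every B-production
Closure: [S' -> .S, S -> .b, S -> .Ac, A -> .bB]


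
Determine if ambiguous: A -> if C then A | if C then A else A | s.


dangling else: 'if C then if C then s else s' parses two ways
Ambiguous


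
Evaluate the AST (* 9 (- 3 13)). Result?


Evaluate inner: (- 3 13) = -10
Evaluate root: (* 9 -10) = -90
Result: -90


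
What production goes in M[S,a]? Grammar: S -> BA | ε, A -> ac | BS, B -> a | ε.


For [S, a]: 'a' ∈ FIRST(BA)
Entry: S -> BA
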